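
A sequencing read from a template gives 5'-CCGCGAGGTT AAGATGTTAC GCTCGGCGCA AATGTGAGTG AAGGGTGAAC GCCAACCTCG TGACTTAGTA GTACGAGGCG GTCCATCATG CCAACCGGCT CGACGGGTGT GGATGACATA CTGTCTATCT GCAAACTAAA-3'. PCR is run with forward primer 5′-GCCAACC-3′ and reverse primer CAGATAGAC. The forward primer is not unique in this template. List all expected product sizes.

The forward primer GCCAACC matches the top strand at positions 51–57, 90–96.
The reverse primer's reverse complement is GTCTATCTG, matching at positions 123–131.
Each forward site pairs with the reverse site to give a product ending at position 131: sizes 81, 42 bp.

81 bp, 42 bp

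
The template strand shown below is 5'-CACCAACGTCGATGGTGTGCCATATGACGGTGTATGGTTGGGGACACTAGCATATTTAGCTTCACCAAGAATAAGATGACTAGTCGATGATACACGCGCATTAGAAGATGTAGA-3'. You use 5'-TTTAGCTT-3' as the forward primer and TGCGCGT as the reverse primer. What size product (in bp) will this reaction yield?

Forward primer TTTAGCTT is found on the top strand at positions 55–62.
Taking the reverse complement of TGCGCGT gives ACGCGCA, found at positions 94–100 on the template; the primer anneals here to the top strand with its 3' end pointing upstream.
Amplicon spans positions 55–100: 46 bp.

46 bp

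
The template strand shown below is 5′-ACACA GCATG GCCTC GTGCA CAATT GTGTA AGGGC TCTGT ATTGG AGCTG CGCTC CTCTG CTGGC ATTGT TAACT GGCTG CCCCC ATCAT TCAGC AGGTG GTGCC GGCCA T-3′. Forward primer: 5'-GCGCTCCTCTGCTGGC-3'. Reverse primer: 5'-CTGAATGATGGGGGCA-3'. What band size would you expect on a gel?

45 bp

Scanning the template, GCGCTCCTCTGCTGGC occurs at positions 50–65; this primer anneals to the bottom strand there with its 3' end pointing downstream.
Reverse complement of the reverse primer: TGCCCCCATCATTCAG. This occurs on the top strand at positions 79–94.
Product length = (reverse-primer end) − (forward-primer start) + 1 = 94 − 50 + 1 = 45 bp.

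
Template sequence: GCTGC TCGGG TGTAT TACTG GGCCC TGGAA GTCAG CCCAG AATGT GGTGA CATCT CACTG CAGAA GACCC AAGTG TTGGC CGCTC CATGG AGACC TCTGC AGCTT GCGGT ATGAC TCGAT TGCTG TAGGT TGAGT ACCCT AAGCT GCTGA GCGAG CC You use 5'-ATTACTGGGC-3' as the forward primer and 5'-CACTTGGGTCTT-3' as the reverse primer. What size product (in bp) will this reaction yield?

62 bp

Forward primer ATTACTGGGC is found on the top strand at positions 14–23.
Reverse complement of the reverse primer: AAGACCCAAGTG. This occurs on the top strand at positions 64–75.
The product runs from position 14 to position 75, so its length is 75 − 14 + 1 = 62 bp.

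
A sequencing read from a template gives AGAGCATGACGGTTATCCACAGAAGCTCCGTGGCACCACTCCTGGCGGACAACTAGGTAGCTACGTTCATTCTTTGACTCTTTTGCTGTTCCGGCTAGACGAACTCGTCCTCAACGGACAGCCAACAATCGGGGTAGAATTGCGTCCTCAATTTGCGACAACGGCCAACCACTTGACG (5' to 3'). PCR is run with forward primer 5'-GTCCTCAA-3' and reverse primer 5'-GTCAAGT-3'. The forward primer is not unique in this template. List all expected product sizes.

The forward primer GTCCTCAA matches the top strand at positions 107–114, 144–151.
The reverse primer's reverse complement is ACTTGAC, matching at positions 171–177.
Each forward site pairs with the reverse site to give a product ending at position 177: sizes 71, 34 bp.

71 bp, 34 bp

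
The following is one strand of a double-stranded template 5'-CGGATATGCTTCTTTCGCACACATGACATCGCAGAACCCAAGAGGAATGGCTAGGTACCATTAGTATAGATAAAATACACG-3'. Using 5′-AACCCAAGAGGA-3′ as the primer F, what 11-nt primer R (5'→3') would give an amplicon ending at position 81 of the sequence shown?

5'-CGTGTATTTTA-3'

The forward primer binds at positions 35–46; the product's 3' end on the top strand is position 81.
The reverse primer anneals to the top strand over positions 71–81, i.e. to TAAAATACACG.
Its sequence written 5'→3' is the reverse complement: CGTGTATTTTA.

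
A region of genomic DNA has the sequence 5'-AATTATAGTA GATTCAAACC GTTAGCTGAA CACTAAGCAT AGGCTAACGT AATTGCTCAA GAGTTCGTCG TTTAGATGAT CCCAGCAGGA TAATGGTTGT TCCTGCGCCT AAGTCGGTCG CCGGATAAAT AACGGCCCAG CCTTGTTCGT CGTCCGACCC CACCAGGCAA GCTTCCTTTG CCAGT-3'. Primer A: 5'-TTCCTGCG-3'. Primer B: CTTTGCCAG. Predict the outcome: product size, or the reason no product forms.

Primer A (TTCCTGCG) matches the top strand at positions 100–107 (3' end points downstream).
Primer B (CTTTGCCAG) also matches the top strand directly, at positions 176–184 — its reverse complement CTGGCAAAG is not present.
Both primers anneal to the bottom strand with 3' ends pointing the same way, so neither can prime synthesis back toward the other.

No product — both primers anneal to the same strand and extend in the same direction.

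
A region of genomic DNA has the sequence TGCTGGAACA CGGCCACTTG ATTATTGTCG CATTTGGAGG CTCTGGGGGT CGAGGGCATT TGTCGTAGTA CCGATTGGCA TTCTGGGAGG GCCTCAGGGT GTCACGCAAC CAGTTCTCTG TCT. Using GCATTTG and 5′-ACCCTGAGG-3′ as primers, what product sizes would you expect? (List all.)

The forward primer GCATTTG matches the top strand at positions 30–36, 56–62.
The reverse primer's reverse complement is CCTCAGGGT, matching at positions 92–100.
Each forward site pairs with the reverse site to give a product ending at position 100: sizes 71, 45 bp.

71 bp, 45 bp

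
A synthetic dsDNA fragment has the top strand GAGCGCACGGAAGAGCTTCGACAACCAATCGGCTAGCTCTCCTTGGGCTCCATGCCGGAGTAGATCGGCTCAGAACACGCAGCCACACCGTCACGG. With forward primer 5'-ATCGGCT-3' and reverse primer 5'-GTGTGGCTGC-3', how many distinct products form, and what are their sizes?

Two products: 61 bp, 25 bp

The forward primer ATCGGCT matches the top strand at positions 28–34, 64–70.
The reverse primer's reverse complement is GCAGCCACAC, matching at positions 79–88.
Each forward site pairs with the reverse site to give a product ending at position 88: sizes 61, 25 bp.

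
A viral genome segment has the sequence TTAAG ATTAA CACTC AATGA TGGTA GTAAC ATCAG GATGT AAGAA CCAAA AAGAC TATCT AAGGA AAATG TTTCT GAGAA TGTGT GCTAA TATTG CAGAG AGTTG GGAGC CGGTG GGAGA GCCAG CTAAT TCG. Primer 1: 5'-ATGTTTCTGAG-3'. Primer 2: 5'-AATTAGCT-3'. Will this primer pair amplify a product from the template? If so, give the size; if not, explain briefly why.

Yes — a 64 bp product.

Primer 1 (ATGTTTCTGAG) matches the top strand at positions 68–78; it acts as a forward primer.
Primer 2's reverse complement is AGCTAATT, matching the top strand at positions 124–131; it acts as a reverse primer.
The 3' ends face each other across positions 68–131, giving a 64 bp product.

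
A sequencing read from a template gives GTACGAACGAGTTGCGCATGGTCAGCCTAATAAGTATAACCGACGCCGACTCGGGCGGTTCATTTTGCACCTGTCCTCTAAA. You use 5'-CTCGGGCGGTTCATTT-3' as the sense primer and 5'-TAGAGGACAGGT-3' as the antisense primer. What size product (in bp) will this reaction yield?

The forward primer matches the template at positions 50–65.
Taking the reverse complement of TAGAGGACAGGT gives ACCTGTCCTCTA, found at positions 69–80 on the template; the primer anneals here to the top strand with its 3' end pointing upstream.
The product runs from position 50 to position 80, so its length is 80 − 50 + 1 = 31 bp.

31 bp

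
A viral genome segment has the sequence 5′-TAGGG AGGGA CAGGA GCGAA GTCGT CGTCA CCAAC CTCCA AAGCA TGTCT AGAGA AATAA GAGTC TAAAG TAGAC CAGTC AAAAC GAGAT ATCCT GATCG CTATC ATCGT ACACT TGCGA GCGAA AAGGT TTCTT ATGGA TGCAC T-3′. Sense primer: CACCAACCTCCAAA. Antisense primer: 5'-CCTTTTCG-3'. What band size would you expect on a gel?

Forward primer CACCAACCTCCAAA is found on the top strand at positions 29–42.
The reverse primer's reverse complement is CGAAAAGG, which matches the template at positions 122–129.
The product runs from position 29 to position 129, so its length is 129 − 29 + 1 = 101 bp.

101 bp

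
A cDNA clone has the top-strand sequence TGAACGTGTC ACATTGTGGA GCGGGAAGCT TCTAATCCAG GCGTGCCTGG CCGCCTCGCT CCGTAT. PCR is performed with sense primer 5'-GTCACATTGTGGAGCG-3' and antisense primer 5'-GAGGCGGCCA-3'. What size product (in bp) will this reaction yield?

Scanning the template, GTCACATTGTGGAGCG occurs at positions 8–23; this primer anneals to the bottom strand there with its 3' end pointing downstream.
Reverse complement of the reverse primer: TGGCCGCCTC. This occurs on the top strand at positions 48–57.
Amplicon spans positions 8–57: 50 bp.

50 bp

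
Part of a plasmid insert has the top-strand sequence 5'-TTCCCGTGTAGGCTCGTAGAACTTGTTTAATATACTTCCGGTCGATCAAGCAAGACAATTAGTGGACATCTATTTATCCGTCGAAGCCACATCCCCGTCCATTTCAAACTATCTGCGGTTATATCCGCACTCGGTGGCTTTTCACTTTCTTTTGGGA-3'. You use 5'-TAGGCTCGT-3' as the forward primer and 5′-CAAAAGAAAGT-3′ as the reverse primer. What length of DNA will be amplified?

The forward primer matches the template at positions 9–17.
The reverse primer's reverse complement is ACTTTCTTTTG, which matches the template at positions 144–154.
Product length = (reverse-primer end) − (forward-primer start) + 1 = 154 − 9 + 1 = 146 bp.

146 bp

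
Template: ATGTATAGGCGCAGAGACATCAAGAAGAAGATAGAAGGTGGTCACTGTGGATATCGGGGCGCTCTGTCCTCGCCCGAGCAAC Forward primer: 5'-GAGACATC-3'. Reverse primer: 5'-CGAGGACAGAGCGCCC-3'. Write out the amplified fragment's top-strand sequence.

Forward primer GAGACATC is found on the top strand at positions 14–21.
Taking the reverse complement of CGAGGACAGAGCGCCC gives GGGCGCTCTGTCCTCG, found at positions 57–72 on the template; the primer anneals here to the top strand with its 3' end pointing upstream.
The product is the template from position 14 through 72 (59 bp).

5'-GAGACATCAAGAAGAAGATAGAAGGTGGTCACTGTGGATATCGGGGCGCTCTGTCCTCG-3'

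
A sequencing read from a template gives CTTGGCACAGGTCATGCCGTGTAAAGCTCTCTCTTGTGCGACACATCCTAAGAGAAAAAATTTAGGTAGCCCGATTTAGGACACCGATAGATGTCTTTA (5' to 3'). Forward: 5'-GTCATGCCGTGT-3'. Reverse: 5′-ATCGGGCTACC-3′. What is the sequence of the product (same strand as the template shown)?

The forward primer matches the template at positions 11–22.
Taking the reverse complement of ATCGGGCTACC gives GGTAGCCCGAT, found at positions 65–75 on the template; the primer anneals here to the top strand with its 3' end pointing upstream.
The product is the template from position 11 through 75 (65 bp).

5'-GTCATGCCGTGTAAAGCTCTCTCTTGTGCGACACATCCTAAGAGAAAAAATTTAGGTAGCCCGAT-3'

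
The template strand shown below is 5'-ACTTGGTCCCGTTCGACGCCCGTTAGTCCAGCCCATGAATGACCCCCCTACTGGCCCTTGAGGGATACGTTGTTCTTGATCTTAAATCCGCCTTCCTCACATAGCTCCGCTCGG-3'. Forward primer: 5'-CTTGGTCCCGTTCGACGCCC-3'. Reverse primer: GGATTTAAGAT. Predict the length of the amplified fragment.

88 bp

The forward primer matches the template at positions 2–21.
Taking the reverse complement of GGATTTAAGAT gives ATCTTAAATCC, found at positions 79–89 on the template; the primer anneals here to the top strand with its 3' end pointing upstream.
The product runs from position 2 to position 89, so its length is 89 − 2 + 1 = 88 bp.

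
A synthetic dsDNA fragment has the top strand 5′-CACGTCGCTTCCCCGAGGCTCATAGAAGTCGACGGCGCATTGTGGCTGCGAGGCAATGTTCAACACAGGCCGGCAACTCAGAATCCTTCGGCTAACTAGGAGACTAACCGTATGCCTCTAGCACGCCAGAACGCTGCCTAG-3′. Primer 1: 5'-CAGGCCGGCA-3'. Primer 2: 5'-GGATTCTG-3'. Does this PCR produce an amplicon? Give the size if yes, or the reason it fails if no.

Yes — a 21 bp product.

Primer 1 (CAGGCCGGCA) matches the top strand at positions 66–75; it acts as a forward primer.
Primer 2's reverse complement is CAGAATCC, matching the top strand at positions 79–86; it acts as a reverse primer.
The 3' ends face each other across positions 66–86, giving a 21 bp product.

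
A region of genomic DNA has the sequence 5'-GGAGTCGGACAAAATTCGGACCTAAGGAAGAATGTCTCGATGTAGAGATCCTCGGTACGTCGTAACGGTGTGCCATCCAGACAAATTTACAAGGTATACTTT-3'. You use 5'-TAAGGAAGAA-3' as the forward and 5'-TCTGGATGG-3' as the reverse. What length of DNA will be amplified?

59 bp

Scanning the template, TAAGGAAGAA occurs at positions 23–32; this primer anneals to the bottom strand there with its 3' end pointing downstream.
The reverse primer's reverse complement is CCATCCAGA, which matches the template at positions 73–81.
Product length = (reverse-primer end) − (forward-primer start) + 1 = 81 − 23 + 1 = 59 bp.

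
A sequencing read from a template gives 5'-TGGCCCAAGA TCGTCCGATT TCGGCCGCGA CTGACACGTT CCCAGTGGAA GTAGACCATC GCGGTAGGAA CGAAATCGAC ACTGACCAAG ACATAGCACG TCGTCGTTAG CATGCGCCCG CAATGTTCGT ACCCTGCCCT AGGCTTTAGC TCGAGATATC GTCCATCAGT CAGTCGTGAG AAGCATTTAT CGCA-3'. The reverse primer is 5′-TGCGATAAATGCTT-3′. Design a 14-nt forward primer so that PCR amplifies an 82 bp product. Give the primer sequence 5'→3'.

The reverse primer's reverse complement AAGCATTTATCGCA matches the template at positions 181–194, so the product ends at position 194.
An 82 bp product then starts at position 194 − 82 + 1 = 113.
The forward primer is identical to the top strand there: TGCGCCCGCAATGT.

5'-TGCGCCCGCAATGT-3'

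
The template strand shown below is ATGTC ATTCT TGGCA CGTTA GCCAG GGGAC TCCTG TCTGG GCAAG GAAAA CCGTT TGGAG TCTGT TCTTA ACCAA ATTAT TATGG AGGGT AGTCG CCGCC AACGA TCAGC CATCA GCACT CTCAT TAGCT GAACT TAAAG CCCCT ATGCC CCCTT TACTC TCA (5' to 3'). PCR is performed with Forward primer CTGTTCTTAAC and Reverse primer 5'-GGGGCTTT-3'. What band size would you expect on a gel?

83 bp

Scanning the template, CTGTTCTTAAC occurs at positions 62–72; this primer anneals to the bottom strand there with its 3' end pointing downstream.
Taking the reverse complement of GGGGCTTT gives AAAGCCCC, found at positions 137–144 on the template; the primer anneals here to the top strand with its 3' end pointing upstream.
Product length = (reverse-primer end) − (forward-primer start) + 1 = 144 − 62 + 1 = 83 bp.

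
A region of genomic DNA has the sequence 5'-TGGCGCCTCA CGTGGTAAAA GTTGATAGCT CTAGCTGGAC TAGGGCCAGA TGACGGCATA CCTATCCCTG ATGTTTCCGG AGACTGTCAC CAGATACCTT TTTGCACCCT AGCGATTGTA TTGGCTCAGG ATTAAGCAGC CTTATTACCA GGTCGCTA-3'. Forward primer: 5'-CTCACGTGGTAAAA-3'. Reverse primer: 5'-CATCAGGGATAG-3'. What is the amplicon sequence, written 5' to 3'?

5'-CTCACGTGGTAAAAGTTGATAGCTCTAGCTGGACTAGGGCCAGATGACGGCATACCTATCCCTGATG-3'

Forward primer CTCACGTGGTAAAA is found on the top strand at positions 7–20.
Taking the reverse complement of CATCAGGGATAG gives CTATCCCTGATG, found at positions 62–73 on the template; the primer anneals here to the top strand with its 3' end pointing upstream.
The product is the template from position 7 through 73 (67 bp).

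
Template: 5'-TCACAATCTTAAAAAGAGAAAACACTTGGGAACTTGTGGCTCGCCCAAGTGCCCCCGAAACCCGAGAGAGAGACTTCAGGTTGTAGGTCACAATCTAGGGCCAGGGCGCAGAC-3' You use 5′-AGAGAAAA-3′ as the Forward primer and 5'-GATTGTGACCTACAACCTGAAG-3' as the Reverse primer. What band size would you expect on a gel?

The forward primer matches the template at positions 15–22.
Taking the reverse complement of GATTGTGACCTACAACCTGAAG gives CTTCAGGTTGTAGGTCACAATC, found at positions 74–95 on the template; the primer anneals here to the top strand with its 3' end pointing upstream.
Product length = (reverse-primer end) − (forward-primer start) + 1 = 95 − 15 + 1 = 81 bp.

81 bp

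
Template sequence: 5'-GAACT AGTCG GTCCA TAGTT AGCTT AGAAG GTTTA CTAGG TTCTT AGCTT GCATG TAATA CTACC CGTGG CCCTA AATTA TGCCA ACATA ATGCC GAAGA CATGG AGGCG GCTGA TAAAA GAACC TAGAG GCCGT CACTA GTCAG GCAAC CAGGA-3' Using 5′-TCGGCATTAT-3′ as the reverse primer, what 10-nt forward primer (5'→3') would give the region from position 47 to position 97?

The reverse primer's reverse complement ATAATGCCGA matches the template at positions 88–97; the product starts at position 47.
The forward primer is identical to the top strand over positions 47–56: GCTTGCATGT.

5'-GCTTGCATGT-3'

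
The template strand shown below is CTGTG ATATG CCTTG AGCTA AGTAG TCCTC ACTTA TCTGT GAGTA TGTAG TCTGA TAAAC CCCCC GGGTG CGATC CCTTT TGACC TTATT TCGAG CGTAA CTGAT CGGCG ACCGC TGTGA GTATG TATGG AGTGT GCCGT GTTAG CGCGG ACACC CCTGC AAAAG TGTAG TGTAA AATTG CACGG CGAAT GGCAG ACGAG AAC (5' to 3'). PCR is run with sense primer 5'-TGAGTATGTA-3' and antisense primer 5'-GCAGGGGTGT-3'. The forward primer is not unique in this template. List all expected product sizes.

The forward primer TGAGTATGTA matches the top strand at positions 40–49, 118–127.
The reverse primer's reverse complement is ACACCCCTGC, matching at positions 151–160.
Each forward site pairs with the reverse site to give a product ending at position 160: sizes 121, 43 bp.

121 bp, 43 bp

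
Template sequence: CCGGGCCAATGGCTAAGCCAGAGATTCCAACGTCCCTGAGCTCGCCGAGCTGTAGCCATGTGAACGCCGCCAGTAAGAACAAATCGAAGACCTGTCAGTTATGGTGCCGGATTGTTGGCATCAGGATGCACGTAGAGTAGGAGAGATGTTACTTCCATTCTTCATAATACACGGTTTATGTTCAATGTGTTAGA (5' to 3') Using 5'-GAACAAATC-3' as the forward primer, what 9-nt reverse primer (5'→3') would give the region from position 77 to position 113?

5'-AATCCGGCA-3'

The product's 3' end on the top strand is position 113.
The reverse primer anneals to the top strand over positions 105–113, i.e. to TGCCGGATT.
Its sequence written 5'→3' is the reverse complement: AATCCGGCA.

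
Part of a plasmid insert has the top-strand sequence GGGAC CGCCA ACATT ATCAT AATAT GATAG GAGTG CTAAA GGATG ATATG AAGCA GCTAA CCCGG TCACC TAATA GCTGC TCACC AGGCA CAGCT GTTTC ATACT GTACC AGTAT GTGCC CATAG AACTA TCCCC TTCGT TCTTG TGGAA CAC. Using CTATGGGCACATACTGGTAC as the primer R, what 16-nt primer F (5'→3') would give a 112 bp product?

The reverse primer's reverse complement GTACCAGTATGTGCCCATAG matches the template at positions 106–125, so the product ends at position 125.
A 112 bp product then starts at position 125 − 112 + 1 = 14.
The forward primer is identical to the top strand there: TTATCATAATATGATA.

5'-TTATCATAATATGATA-3'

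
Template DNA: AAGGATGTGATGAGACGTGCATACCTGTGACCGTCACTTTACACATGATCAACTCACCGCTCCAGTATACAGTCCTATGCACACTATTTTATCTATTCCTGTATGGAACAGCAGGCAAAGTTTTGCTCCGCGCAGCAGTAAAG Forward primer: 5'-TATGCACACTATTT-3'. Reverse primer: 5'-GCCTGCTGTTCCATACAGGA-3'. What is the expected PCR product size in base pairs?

Scanning the template, TATGCACACTATTT occurs at positions 76–89; this primer anneals to the bottom strand there with its 3' end pointing downstream.
Taking the reverse complement of GCCTGCTGTTCCATACAGGA gives TCCTGTATGGAACAGCAGGC, found at positions 97–116 on the template; the primer anneals here to the top strand with its 3' end pointing upstream.
The product runs from position 76 to position 116, so its length is 116 − 76 + 1 = 41 bp.

41 bp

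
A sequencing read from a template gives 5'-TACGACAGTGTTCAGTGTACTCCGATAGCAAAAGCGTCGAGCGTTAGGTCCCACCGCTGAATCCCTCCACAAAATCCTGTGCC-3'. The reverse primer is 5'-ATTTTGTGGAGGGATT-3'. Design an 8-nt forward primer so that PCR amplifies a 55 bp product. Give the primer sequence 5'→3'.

The reverse primer's reverse complement AATCCCTCCACAAAAT matches the template at positions 60–75, so the product ends at position 75.
A 55 bp product then starts at position 75 − 55 + 1 = 21.
The forward primer is identical to the top strand there: TCCGATAG.

5'-TCCGATAG-3'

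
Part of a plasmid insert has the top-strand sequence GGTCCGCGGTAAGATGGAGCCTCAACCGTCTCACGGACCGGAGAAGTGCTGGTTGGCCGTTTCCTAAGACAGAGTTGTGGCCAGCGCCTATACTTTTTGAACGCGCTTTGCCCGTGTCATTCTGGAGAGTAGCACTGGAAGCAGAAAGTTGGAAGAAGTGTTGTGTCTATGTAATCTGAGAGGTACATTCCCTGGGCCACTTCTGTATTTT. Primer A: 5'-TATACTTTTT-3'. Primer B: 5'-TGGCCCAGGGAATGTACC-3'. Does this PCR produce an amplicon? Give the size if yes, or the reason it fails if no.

Primer A (TATACTTTTT) matches the top strand at positions 89–98; it acts as a forward primer.
Primer B's reverse complement is GGTACATTCCCTGGGCCA, matching the top strand at positions 182–199; it acts as a reverse primer.
The 3' ends face each other across positions 89–199, giving a 111 bp product.

Yes — a 111 bp product.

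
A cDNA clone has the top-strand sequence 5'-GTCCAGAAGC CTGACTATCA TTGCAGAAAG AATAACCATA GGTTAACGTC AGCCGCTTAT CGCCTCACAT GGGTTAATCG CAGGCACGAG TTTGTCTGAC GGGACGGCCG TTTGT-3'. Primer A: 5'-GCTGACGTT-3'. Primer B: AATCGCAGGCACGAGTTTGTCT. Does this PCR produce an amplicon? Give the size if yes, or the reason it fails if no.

Primer A (GCTGACGTT) has reverse complement AACGTCAGC, which matches the top strand at positions 45–53; primer A anneals to the top strand there with its 3' end pointing upstream toward position 45.
Primer B (AATCGCAGGCACGAGTTTGTCT) matches the top strand directly at positions 76–97; it anneals to the bottom strand with its 3' end pointing downstream toward position 97.
The 3' ends diverge (primer A extends toward position 1, primer B toward position 115), so the primers never converge on a shared product.

No product — the primers' 3' ends point away from each other.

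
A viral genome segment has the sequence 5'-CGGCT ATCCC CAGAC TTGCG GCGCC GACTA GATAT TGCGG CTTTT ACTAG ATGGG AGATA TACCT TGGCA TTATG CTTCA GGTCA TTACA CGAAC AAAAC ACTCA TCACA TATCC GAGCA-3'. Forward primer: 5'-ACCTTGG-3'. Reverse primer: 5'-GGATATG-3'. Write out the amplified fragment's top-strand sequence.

5'-ACCTTGGCATTATGCTTCAGGTCATTACACGAACAAAACACTCATCACATATCC-3'

Scanning the template, ACCTTGG occurs at positions 62–68; this primer anneals to the bottom strand there with its 3' end pointing downstream.
Reverse complement of the reverse primer: CATATCC. This occurs on the top strand at positions 109–115.
The product is the template from position 62 through 115 (54 bp).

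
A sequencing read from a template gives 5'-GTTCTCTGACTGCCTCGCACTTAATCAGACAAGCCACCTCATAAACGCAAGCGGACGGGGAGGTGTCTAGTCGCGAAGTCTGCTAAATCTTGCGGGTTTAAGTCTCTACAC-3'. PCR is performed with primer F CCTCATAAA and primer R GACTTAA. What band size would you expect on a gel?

68 bp

The forward primer matches the template at positions 37–45.
Taking the reverse complement of GACTTAA gives TTAAGTC, found at positions 98–104 on the template; the primer anneals here to the top strand with its 3' end pointing upstream.
Amplicon spans positions 37–104: 68 bp.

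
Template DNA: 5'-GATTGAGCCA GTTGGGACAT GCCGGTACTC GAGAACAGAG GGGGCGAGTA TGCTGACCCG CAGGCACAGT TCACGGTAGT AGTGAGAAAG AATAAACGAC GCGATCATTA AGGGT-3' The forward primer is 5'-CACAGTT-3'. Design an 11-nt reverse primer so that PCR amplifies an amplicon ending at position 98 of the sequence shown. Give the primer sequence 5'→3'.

The forward primer binds at positions 65–71; the product's 3' end on the top strand is position 98.
The reverse primer anneals to the top strand over positions 88–98, i.e. to AAGAATAAACG.
Its sequence written 5'→3' is the reverse complement: CGTTTATTCTT.

5'-CGTTTATTCTT-3'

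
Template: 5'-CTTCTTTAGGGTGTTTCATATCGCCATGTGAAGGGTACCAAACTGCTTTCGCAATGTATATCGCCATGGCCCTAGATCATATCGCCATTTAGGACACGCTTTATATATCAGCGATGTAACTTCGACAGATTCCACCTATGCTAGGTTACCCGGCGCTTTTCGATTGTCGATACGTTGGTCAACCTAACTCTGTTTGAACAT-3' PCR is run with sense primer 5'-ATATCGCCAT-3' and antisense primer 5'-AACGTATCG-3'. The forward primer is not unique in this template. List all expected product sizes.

159 bp, 119 bp, 98 bp

The forward primer ATATCGCCAT matches the top strand at positions 18–27, 58–67, 79–88.
The reverse primer's reverse complement is CGATACGTT, matching at positions 168–176.
Each forward site pairs with the reverse site to give a product ending at position 176: sizes 159, 119, 98 bp.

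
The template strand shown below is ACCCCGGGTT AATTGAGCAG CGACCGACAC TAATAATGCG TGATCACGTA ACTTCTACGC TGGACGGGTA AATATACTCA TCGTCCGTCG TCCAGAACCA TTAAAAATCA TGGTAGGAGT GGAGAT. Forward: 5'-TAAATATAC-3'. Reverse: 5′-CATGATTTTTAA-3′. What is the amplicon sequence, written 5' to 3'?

5'-TAAATATACTCATCGTCCGTCGTCCAGAACCATTAAAAATCATG-3'

Forward primer TAAATATAC is found on the top strand at positions 69–77.
Reverse complement of the reverse primer: TTAAAAATCATG. This occurs on the top strand at positions 101–112.
The product is the template from position 69 through 112 (44 bp).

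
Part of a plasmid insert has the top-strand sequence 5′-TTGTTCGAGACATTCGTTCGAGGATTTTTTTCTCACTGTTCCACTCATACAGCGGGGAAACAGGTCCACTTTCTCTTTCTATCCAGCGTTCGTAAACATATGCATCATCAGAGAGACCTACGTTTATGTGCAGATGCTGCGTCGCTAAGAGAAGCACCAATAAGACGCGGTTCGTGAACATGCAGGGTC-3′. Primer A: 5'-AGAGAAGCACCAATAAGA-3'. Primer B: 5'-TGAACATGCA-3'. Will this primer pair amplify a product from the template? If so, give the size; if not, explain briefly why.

Primer A (AGAGAAGCACCAATAAGA) matches the top strand at positions 148–165 (3' end points downstream).
Primer B (TGAACATGCA) also matches the top strand directly, at positions 175–184 — its reverse complement TGCATGTTCA is not present.
Both primers anneal to the bottom strand with 3' ends pointing the same way, so neither can prime synthesis back toward the other.

No product — both primers anneal to the same strand and extend in the same direction.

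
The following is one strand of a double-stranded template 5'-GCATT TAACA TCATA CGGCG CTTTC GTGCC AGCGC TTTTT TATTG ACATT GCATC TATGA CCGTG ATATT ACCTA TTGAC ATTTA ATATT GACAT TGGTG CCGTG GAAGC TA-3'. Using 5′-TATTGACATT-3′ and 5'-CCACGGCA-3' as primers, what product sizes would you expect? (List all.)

The forward primer TATTGACATT matches the top strand at positions 41–50, 74–83, 87–96.
The reverse primer's reverse complement is TGCCGTGG, matching at positions 99–106.
Each forward site pairs with the reverse site to give a product ending at position 106: sizes 66, 33, 20 bp.

66 bp, 33 bp, 20 bp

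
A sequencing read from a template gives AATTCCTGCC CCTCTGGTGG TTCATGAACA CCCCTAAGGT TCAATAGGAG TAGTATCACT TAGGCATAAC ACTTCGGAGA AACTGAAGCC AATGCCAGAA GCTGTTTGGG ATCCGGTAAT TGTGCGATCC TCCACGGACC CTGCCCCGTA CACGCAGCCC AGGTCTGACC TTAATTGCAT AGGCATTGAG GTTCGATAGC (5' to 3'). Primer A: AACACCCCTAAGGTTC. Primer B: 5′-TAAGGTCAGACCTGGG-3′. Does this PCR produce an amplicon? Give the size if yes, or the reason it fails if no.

Primer A (AACACCCCTAAGGTTC) matches the top strand at positions 27–42; it acts as a forward primer.
Primer B's reverse complement is CCCAGGTCTGACCTTA, matching the top strand at positions 158–173; it acts as a reverse primer.
The 3' ends face each other across positions 27–173, giving a 147 bp product.

Yes — a 147 bp product.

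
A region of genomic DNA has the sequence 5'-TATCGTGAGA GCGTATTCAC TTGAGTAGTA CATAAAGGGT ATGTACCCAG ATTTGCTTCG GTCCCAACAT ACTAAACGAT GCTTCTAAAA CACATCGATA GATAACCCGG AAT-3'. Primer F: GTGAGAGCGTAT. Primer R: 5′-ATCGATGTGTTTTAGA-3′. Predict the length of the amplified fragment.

95 bp

Scanning the template, GTGAGAGCGTAT occurs at positions 5–16; this primer anneals to the bottom strand there with its 3' end pointing downstream.
Taking the reverse complement of ATCGATGTGTTTTAGA gives TCTAAAACACATCGAT, found at positions 84–99 on the template; the primer anneals here to the top strand with its 3' end pointing upstream.
Amplicon spans positions 5–99: 95 bp.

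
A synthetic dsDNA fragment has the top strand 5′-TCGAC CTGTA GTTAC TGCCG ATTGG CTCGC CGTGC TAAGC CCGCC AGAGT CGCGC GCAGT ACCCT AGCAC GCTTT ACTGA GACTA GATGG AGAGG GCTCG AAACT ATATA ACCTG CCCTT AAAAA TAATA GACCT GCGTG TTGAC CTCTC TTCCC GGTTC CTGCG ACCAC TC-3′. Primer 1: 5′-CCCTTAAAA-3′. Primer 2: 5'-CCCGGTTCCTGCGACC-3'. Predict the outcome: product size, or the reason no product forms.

Primer 1 (CCCTTAAAA) matches the top strand at positions 116–124 (3' end points downstream).
Primer 2 (CCCGGTTCCTGCGACC) also matches the top strand directly, at positions 153–168 — its reverse complement GGTCGCAGGAACCGGG is not present.
Both primers anneal to the bottom strand with 3' ends pointing the same way, so neither can prime synthesis back toward the other.

No product — both primers anneal to the same strand and extend in the same direction.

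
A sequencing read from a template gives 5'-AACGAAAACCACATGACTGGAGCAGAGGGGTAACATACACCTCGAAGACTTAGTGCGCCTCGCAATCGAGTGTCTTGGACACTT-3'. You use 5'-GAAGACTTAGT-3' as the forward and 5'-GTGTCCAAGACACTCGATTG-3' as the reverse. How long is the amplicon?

39 bp

Forward primer GAAGACTTAGT is found on the top strand at positions 44–54.
Reverse complement of the reverse primer: CAATCGAGTGTCTTGGACAC. This occurs on the top strand at positions 63–82.
The product runs from position 44 to position 82, so its length is 82 − 44 + 1 = 39 bp.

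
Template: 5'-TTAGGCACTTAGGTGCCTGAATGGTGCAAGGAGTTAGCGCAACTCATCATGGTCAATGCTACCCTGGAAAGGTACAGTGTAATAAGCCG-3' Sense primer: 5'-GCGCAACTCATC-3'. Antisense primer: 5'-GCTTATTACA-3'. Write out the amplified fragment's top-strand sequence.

5'-GCGCAACTCATCATGGTCAATGCTACCCTGGAAAGGTACAGTGTAATAAGC-3'

The forward primer matches the template at positions 37–48.
Reverse complement of the reverse primer: TGTAATAAGC. This occurs on the top strand at positions 78–87.
The product is the template from position 37 through 87 (51 bp).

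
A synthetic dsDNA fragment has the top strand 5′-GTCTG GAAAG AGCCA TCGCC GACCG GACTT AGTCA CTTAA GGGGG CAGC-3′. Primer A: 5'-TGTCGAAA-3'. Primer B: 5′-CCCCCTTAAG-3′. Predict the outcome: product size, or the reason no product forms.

Primer A (TGTCGAAA) does not match the top strand, and its reverse complement TTTCGACA does not match either.
With no annealing site for primer A, no amplification occurs.

No product — primer A has no binding site in the template.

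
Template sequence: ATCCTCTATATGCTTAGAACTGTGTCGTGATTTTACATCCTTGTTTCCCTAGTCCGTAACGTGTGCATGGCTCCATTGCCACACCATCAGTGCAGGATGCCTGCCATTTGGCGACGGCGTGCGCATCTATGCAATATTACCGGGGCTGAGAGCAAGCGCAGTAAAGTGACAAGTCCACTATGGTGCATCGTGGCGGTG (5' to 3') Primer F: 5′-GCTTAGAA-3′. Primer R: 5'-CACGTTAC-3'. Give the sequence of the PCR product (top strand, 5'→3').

The forward primer matches the template at positions 12–19.
The reverse primer's reverse complement is GTAACGTG, which matches the template at positions 56–63.
The product is the template from position 12 through 63 (52 bp).

5'-GCTTAGAACTGTGTCGTGATTTTACATCCTTGTTTCCCTAGTCCGTAACGTG-3'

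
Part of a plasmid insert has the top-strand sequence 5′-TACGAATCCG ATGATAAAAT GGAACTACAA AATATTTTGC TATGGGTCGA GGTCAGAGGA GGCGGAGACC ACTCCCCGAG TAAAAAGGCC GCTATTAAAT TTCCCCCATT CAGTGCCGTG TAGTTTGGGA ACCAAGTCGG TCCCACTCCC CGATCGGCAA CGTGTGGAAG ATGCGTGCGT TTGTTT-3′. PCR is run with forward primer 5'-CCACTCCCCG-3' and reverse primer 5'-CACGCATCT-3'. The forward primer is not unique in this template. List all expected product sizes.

109 bp, 35 bp

The forward primer CCACTCCCCG matches the top strand at positions 69–78, 143–152.
The reverse primer's reverse complement is AGATGCGTG, matching at positions 169–177.
Each forward site pairs with the reverse site to give a product ending at position 177: sizes 109, 35 bp.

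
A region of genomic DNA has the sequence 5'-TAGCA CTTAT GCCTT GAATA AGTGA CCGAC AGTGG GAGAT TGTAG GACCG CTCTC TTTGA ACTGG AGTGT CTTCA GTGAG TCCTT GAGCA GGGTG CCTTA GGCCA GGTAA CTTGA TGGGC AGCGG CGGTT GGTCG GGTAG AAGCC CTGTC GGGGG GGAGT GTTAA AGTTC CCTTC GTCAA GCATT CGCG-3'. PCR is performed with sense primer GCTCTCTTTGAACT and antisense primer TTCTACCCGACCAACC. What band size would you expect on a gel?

93 bp

The forward primer matches the template at positions 50–63.
Reverse complement of the reverse primer: GGTTGGTCGGGTAGAA. This occurs on the top strand at positions 127–142.
The product runs from position 50 to position 142, so its length is 142 − 50 + 1 = 93 bp.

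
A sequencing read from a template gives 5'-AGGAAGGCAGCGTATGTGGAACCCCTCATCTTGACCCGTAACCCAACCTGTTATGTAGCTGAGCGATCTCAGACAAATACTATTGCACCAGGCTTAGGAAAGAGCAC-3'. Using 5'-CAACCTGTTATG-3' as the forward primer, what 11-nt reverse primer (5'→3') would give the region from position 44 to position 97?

5'-CTAAGCCTGGT-3'

The product's 3' end on the top strand is position 97.
The reverse primer anneals to the top strand over positions 87–97, i.e. to ACCAGGCTTAG.
Its sequence written 5'→3' is the reverse complement: CTAAGCCTGGT.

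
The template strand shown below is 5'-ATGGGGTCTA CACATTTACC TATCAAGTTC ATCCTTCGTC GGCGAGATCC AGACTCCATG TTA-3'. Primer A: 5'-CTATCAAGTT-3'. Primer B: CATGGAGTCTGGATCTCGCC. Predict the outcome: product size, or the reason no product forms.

Yes — a 41 bp product.

Primer A (CTATCAAGTT) matches the top strand at positions 20–29; it acts as a forward primer.
Primer B's reverse complement is GGCGAGATCCAGACTCCATG, matching the top strand at positions 41–60; it acts as a reverse primer.
The 3' ends face each other across positions 20–60, giving a 41 bp product.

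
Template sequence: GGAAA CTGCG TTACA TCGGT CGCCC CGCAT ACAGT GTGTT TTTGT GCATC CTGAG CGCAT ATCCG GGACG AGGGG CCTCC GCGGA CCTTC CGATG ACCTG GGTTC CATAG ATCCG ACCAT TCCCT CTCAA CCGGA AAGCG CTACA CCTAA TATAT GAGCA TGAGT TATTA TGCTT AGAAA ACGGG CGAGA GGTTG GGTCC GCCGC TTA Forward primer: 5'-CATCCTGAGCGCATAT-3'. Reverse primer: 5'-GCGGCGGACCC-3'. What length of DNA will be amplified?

The forward primer matches the template at positions 47–62.
Reverse complement of the reverse primer: GGGTCCGCCGC. This occurs on the top strand at positions 195–205.
The product runs from position 47 to position 205, so its length is 205 − 47 + 1 = 159 bp.

159 bp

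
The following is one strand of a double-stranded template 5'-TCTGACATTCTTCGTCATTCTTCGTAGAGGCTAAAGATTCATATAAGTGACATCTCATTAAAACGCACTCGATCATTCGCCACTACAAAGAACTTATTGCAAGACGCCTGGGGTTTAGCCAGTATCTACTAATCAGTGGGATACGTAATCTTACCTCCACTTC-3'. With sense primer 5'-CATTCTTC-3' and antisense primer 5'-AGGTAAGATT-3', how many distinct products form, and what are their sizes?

The forward primer CATTCTTC matches the top strand at positions 6–13, 16–23.
The reverse primer's reverse complement is AATCTTACCT, matching at positions 147–156.
Each forward site pairs with the reverse site to give a product ending at position 156: sizes 151, 141 bp.

Two products: 151 bp, 141 bp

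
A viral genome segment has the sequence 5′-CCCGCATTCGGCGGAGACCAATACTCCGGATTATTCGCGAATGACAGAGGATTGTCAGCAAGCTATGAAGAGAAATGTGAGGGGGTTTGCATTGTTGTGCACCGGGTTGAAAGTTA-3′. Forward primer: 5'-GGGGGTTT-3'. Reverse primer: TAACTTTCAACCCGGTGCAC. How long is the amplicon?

Forward primer GGGGGTTT is found on the top strand at positions 81–88.
Reverse complement of the reverse primer: GTGCACCGGGTTGAAAGTTA. This occurs on the top strand at positions 97–116.
Amplicon spans positions 81–116: 36 bp.

36 bp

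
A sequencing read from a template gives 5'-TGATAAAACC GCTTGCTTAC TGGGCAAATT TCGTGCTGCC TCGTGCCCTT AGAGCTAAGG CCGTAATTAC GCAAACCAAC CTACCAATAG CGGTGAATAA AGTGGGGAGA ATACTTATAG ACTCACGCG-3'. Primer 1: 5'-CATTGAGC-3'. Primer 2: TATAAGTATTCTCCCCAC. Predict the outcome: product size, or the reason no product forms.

Primer 1 (CATTGAGC) does not match the top strand, and its reverse complement GCTCAATG does not match either.
With no annealing site for primer 1, no amplification occurs.

No product — primer 1 has no binding site in the template.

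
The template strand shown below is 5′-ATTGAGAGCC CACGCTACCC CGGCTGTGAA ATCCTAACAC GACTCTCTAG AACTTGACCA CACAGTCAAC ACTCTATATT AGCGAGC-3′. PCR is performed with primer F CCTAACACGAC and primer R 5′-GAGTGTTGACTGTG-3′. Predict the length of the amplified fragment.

Forward primer CCTAACACGAC is found on the top strand at positions 33–43.
Taking the reverse complement of GAGTGTTGACTGTG gives CACAGTCAACACTC, found at positions 61–74 on the template; the primer anneals here to the top strand with its 3' end pointing upstream.
Product length = (reverse-primer end) − (forward-primer start) + 1 = 74 − 33 + 1 = 42 bp.

42 bp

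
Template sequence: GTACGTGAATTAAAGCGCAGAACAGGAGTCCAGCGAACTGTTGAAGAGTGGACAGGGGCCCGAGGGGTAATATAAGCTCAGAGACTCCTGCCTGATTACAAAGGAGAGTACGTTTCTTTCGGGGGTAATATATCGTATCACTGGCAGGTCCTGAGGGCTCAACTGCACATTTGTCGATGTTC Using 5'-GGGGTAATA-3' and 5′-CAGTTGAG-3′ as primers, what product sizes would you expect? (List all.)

102 bp, 44 bp

The forward primer GGGGTAATA matches the top strand at positions 64–72, 122–130.
The reverse primer's reverse complement is CTCAACTG, matching at positions 158–165.
Each forward site pairs with the reverse site to give a product ending at position 165: sizes 102, 44 bp.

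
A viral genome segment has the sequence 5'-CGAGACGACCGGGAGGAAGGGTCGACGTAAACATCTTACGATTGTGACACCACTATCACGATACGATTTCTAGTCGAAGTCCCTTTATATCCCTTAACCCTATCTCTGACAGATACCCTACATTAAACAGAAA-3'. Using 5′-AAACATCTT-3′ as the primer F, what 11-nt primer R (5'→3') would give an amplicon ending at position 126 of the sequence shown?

5'-TTAATGTAGGG-3'

The forward primer binds at positions 29–37; the product's 3' end on the top strand is position 126.
The reverse primer anneals to the top strand over positions 116–126, i.e. to CCCTACATTAA.
Its sequence written 5'→3' is the reverse complement: TTAATGTAGGG.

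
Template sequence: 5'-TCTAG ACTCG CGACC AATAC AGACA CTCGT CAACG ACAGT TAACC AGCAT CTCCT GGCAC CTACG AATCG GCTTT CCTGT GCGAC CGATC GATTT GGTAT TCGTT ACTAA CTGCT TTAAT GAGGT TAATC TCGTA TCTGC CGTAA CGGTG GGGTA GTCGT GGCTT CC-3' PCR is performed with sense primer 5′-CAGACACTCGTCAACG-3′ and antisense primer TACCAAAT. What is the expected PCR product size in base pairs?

80 bp

Scanning the template, CAGACACTCGTCAACG occurs at positions 20–35; this primer anneals to the bottom strand there with its 3' end pointing downstream.
Taking the reverse complement of TACCAAAT gives ATTTGGTA, found at positions 92–99 on the template; the primer anneals here to the top strand with its 3' end pointing upstream.
The product runs from position 20 to position 99, so its length is 99 − 20 + 1 = 80 bp.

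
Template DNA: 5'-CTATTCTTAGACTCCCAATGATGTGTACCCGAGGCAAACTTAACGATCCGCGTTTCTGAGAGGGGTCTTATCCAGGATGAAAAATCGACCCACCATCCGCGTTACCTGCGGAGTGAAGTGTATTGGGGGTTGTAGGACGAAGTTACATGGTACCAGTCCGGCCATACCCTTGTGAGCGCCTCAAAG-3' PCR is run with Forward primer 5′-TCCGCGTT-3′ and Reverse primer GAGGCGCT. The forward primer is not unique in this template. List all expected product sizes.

The forward primer TCCGCGTT matches the top strand at positions 47–54, 96–103.
The reverse primer's reverse complement is AGCGCCTC, matching at positions 175–182.
Each forward site pairs with the reverse site to give a product ending at position 182: sizes 136, 87 bp.

136 bp, 87 bp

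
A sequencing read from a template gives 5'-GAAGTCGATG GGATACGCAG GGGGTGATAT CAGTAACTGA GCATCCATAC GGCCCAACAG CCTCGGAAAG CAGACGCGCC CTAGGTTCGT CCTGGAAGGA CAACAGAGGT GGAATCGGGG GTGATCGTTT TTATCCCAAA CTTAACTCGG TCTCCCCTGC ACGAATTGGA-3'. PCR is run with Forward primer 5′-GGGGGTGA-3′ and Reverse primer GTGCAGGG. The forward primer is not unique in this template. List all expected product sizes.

The forward primer GGGGGTGA matches the top strand at positions 20–27, 117–124.
The reverse primer's reverse complement is CCCTGCAC, matching at positions 155–162.
Each forward site pairs with the reverse site to give a product ending at position 162: sizes 143, 46 bp.

143 bp, 46 bp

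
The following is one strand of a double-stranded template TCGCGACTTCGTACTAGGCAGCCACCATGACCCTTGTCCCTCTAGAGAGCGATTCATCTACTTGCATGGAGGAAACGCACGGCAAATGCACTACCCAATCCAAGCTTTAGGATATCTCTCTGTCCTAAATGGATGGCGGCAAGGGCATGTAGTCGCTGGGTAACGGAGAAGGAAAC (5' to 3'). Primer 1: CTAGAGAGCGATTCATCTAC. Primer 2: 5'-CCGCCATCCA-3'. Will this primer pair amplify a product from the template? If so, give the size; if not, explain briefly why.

Primer 1 (CTAGAGAGCGATTCATCTAC) matches the top strand at positions 42–61; it acts as a forward primer.
Primer 2's reverse complement is TGGATGGCGG, matching the top strand at positions 130–139; it acts as a reverse primer.
The 3' ends face each other across positions 42–139, giving a 98 bp product.

Yes — a 98 bp product.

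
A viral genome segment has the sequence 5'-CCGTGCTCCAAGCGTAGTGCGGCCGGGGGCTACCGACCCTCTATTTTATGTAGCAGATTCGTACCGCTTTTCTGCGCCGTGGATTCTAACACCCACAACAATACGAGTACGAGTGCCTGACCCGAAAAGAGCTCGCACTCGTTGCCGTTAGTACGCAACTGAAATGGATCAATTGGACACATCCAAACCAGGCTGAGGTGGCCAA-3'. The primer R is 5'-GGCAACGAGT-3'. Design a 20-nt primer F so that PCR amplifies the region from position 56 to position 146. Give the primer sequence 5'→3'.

5'-GATTCGTACCGCTTTTCTGC-3'

The reverse primer's reverse complement ACTCGTTGCC matches the template at positions 137–146; the product starts at position 56.
The forward primer is identical to the top strand over positions 56–75: GATTCGTACCGCTTTTCTGC.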